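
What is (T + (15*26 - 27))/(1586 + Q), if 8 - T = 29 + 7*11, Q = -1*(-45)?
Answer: 265/1631 ≈ 0.16248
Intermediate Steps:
Q = 45
T = -98 (T = 8 - (29 + 7*11) = 8 - (29 + 77) = 8 - 1*106 = 8 - 106 = -98)
(T + (15*26 - 27))/(1586 + Q) = (-98 + (15*26 - 27))/(1586 + 45) = (-98 + (390 - 27))/1631 = (-98 + 363)*(1/1631) = 265*(1/1631) = 265/1631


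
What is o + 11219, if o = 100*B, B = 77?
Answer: 18919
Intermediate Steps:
o = 7700 (o = 100*77 = 7700)
o + 11219 = 7700 + 11219 = 18919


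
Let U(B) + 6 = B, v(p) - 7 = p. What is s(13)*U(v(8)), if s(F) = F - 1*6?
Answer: 63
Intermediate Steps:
v(p) = 7 + p
s(F) = -6 + F (s(F) = F - 6 = -6 + F)
U(B) = -6 + B
s(13)*U(v(8)) = (-6 + 13)*(-6 + (7 + 8)) = 7*(-6 + 15) = 7*9 = 63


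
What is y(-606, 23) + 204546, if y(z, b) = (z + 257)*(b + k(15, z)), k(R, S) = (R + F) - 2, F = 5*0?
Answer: 191982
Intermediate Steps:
F = 0
k(R, S) = -2 + R (k(R, S) = (R + 0) - 2 = R - 2 = -2 + R)
y(z, b) = (13 + b)*(257 + z) (y(z, b) = (z + 257)*(b + (-2 + 15)) = (257 + z)*(b + 13) = (257 + z)*(13 + b) = (13 + b)*(257 + z))
y(-606, 23) + 204546 = (3341 + 13*(-606) + 257*23 + 23*(-606)) + 204546 = (3341 - 7878 + 5911 - 13938) + 204546 = -12564 + 204546 = 191982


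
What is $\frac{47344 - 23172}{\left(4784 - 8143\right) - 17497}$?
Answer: $- \frac{6043}{5214} \approx -1.159$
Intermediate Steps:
$\frac{47344 - 23172}{\left(4784 - 8143\right) - 17497} = \frac{24172}{-3359 - 17497} = \frac{24172}{-20856} = 24172 \left(- \frac{1}{20856}\right) = - \frac{6043}{5214}$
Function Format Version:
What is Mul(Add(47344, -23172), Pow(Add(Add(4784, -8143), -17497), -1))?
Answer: Rational(-6043, 5214) ≈ -1.1590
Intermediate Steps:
Mul(Add(47344, -23172), Pow(Add(Add(4784, -8143), -17497), -1)) = Mul(24172, Pow(Add(-3359, -17497), -1)) = Mul(24172, Pow(-20856, -1)) = Mul(24172, Rational(-1, 20856)) = Rational(-6043, 5214)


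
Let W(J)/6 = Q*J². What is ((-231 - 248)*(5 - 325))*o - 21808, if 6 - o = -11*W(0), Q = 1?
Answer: 897872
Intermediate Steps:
W(J) = 6*J² (W(J) = 6*(1*J²) = 6*J²)
o = 6 (o = 6 - (-11)*6*0² = 6 - (-11)*6*0 = 6 - (-11)*0 = 6 - 1*0 = 6 + 0 = 6)
((-231 - 248)*(5 - 325))*o - 21808 = ((-231 - 248)*(5 - 325))*6 - 21808 = -479*(-320)*6 - 21808 = 153280*6 - 21808 = 919680 - 21808 = 897872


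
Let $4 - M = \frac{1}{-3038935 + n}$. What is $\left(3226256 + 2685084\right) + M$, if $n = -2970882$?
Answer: $\frac{35526095664049}{6009817} \approx 5.9113 \cdot 10^{6}$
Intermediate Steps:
$M = \frac{24039269}{6009817}$ ($M = 4 - \frac{1}{-3038935 - 2970882} = 4 - \frac{1}{-6009817} = 4 - - \frac{1}{6009817} = 4 + \frac{1}{6009817} = \frac{24039269}{6009817} \approx 4.0$)
$\left(3226256 + 2685084\right) + M = \left(3226256 + 2685084\right) + \frac{24039269}{6009817} = 5911340 + \frac{24039269}{6009817} = \frac{35526095664049}{6009817}$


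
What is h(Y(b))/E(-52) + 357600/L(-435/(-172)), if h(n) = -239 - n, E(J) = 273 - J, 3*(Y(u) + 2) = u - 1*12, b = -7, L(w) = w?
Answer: 3997947932/28275 ≈ 1.4140e+5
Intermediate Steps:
Y(u) = -6 + u/3 (Y(u) = -2 + (u - 1*12)/3 = -2 + (u - 12)/3 = -2 + (-12 + u)/3 = -2 + (-4 + u/3) = -6 + u/3)
h(Y(b))/E(-52) + 357600/L(-435/(-172)) = (-239 - (-6 + (1/3)*(-7)))/(273 - 1*(-52)) + 357600/((-435/(-172))) = (-239 - (-6 - 7/3))/(273 + 52) + 357600/((-435*(-1/172))) = (-239 - 1*(-25/3))/325 + 357600/(435/172) = (-239 + 25/3)*(1/325) + 357600*(172/435) = -692/3*1/325 + 4100480/29 = -692/975 + 4100480/29 = 3997947932/28275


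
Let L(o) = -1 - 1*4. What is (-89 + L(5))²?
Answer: 8836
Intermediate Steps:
L(o) = -5 (L(o) = -1 - 4 = -5)
(-89 + L(5))² = (-89 - 5)² = (-94)² = 8836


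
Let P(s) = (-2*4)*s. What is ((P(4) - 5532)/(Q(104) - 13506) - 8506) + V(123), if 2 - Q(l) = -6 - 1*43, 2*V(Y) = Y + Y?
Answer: -8675977/1035 ≈ -8382.6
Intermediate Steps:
V(Y) = Y (V(Y) = (Y + Y)/2 = (2*Y)/2 = Y)
Q(l) = 51 (Q(l) = 2 - (-6 - 1*43) = 2 - (-6 - 43) = 2 - 1*(-49) = 2 + 49 = 51)
P(s) = -8*s
((P(4) - 5532)/(Q(104) - 13506) - 8506) + V(123) = ((-8*4 - 5532)/(51 - 13506) - 8506) + 123 = ((-32 - 5532)/(-13455) - 8506) + 123 = (-5564*(-1/13455) - 8506) + 123 = (428/1035 - 8506) + 123 = -8803282/1035 + 123 = -8675977/1035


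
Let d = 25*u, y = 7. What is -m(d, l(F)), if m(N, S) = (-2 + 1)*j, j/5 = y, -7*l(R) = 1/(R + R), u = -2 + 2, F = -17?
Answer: 35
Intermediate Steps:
u = 0
l(R) = -1/(14*R) (l(R) = -1/(7*(R + R)) = -1/(2*R)/7 = -1/(14*R))
j = 35 (j = 5*7 = 35)
d = 0 (d = 25*0 = 0)
m(N, S) = -35 (m(N, S) = (-2 + 1)*35 = -1*35 = -35)
-m(d, l(F)) = -1*(-35) = 35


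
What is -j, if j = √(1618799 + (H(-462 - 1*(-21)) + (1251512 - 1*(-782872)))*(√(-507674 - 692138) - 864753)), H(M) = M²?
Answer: -√(-1927416076546 + 4457730*I*√299953) ≈ -879.27 - 1.3883e+6*I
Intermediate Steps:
j = √(-1927416076546 + 4457730*I*√299953) (j = √(1618799 + ((-462 - 1*(-21))² + (1251512 - 1*(-782872)))*(√(-507674 - 692138) - 864753)) = √(1618799 + ((-462 + 21)² + (1251512 + 782872))*(√(-1199812) - 864753)) = √(1618799 + ((-441)² + 2034384)*(2*I*√299953 - 864753)) = √(1618799 + (194481 + 2034384)*(-864753 + 2*I*√299953)) = √(1618799 + 2228865*(-864753 + 2*I*√299953)) = √(1618799 + (-1927417695345 + 4457730*I*√299953)) = √(-1927416076546 + 4457730*I*√299953) ≈ 879.0 + 1.3883e+6*I)
-j = -√(-1927416076546 + 4457730*I*√299953)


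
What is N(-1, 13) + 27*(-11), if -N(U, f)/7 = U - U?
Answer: -297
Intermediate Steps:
N(U, f) = 0 (N(U, f) = -7*(U - U) = -7*0 = 0)
N(-1, 13) + 27*(-11) = 0 + 27*(-11) = 0 - 297 = -297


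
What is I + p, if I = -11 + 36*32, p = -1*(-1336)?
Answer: 2477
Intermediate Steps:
p = 1336
I = 1141 (I = -11 + 1152 = 1141)
I + p = 1141 + 1336 = 2477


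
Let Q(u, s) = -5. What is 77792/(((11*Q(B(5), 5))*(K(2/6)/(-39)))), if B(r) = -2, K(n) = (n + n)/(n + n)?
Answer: 275808/5 ≈ 55162.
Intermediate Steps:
K(n) = 1 (K(n) = (2*n)/((2*n)) = (2*n)*(1/(2*n)) = 1)
77792/(((11*Q(B(5), 5))*(K(2/6)/(-39)))) = 77792/(((11*(-5))*(1/(-39)))) = 77792/((-55*(-1)/39)) = 77792/((-55*(-1/39))) = 77792/(55/39) = 77792*(39/55) = 275808/5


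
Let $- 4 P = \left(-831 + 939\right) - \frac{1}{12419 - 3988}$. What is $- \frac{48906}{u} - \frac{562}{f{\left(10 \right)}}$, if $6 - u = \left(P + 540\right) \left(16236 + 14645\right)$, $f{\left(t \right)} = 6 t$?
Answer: $- \frac{150075853095709}{16027615545270} \approx -9.3636$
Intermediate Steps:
$P = - \frac{910547}{33724}$ ($P = - \frac{\left(-831 + 939\right) - \frac{1}{12419 - 3988}}{4} = - \frac{108 - \frac{1}{8431}}{4} = \left(- \frac{1}{4}\right) \frac{910547}{8431} = - \frac{910547}{33724} \approx -27.0$)
$u = - \frac{534253851509}{33724}$ ($u = 6 - \left(- \frac{910547}{33724} + 540\right) \left(16236 + 14645\right) = 6 - \frac{17300413}{33724} \cdot 30881 = 6 - \frac{534254053853}{33724} = - \frac{534253851509}{33724} \approx -1.5842 \cdot 10^{7}$)
$- \frac{48906}{u} - \frac{562}{f{\left(10 \right)}} = - \frac{48906}{- \frac{534253851509}{33724}} - \frac{562}{6 \cdot 10} = \left(-48906\right) \left(- \frac{33724}{534253851509}\right) - \frac{562}{60} = \frac{1649305944}{534253851509} - \frac{281}{30} = - \frac{150075853095709}{16027615545270}$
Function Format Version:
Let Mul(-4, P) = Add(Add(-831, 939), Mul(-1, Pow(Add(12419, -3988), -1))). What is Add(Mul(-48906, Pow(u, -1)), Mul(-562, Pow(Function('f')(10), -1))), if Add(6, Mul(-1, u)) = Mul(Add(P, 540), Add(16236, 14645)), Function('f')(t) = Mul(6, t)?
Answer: Rational(-150075853095709, 16027615545270) ≈ -9.3636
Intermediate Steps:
P = Rational(-910547, 33724) (P = Mul(Rational(-1, 4), Add(Add(-831, 939), Mul(-1, Pow(Add(12419, -3988), -1)))) = Mul(Rational(-1, 4), Add(108, Mul(-1, Pow(8431, -1)))) = Mul(Rational(-1, 4), Add(108, Mul(-1, Rational(1, 8431)))) = Mul(Rational(-1, 4), Add(108, Rational(-1, 8431))) = Mul(Rational(-1, 4), Rational(910547, 8431)) = Rational(-910547, 33724) ≈ -27.000)
u = Rational(-534253851509, 33724) (u = Add(6, Mul(-1, Mul(Add(Rational(-910547, 33724), 540), Add(16236, 14645)))) = Add(6, Mul(-1, Mul(Rational(17300413, 33724), 30881))) = Add(6, Mul(-1, Rational(534254053853, 33724))) = Add(6, Rational(-534254053853, 33724)) = Rational(-534253851509, 33724) ≈ -1.5842e+7)
Add(Mul(-48906, Pow(u, -1)), Mul(-562, Pow(Function('f')(10), -1))) = Add(Mul(-48906, Pow(Rational(-534253851509, 33724), -1)), Mul(-562, Pow(Mul(6, 10), -1))) = Add(Mul(-48906, Rational(-33724, 534253851509)), Mul(-562, Pow(60, -1))) = Add(Rational(1649305944, 534253851509), Mul(-562, Rational(1, 60))) = Add(Rational(1649305944, 534253851509), Rational(-281, 30)) = Rational(-150075853095709, 16027615545270)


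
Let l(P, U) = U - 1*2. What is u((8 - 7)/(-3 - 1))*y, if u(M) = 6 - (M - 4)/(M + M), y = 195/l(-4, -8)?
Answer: 195/4 ≈ 48.750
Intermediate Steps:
l(P, U) = -2 + U (l(P, U) = U - 2 = -2 + U)
y = -39/2 (y = 195/(-2 - 8) = 195/(-10) = 195*(-⅒) = -39/2 ≈ -19.500)
u(M) = 6 - (-4 + M)/(2*M)
u((8 - 7)/(-3 - 1))*y = (11/2 + 2/(((8 - 7)/(-3 - 1))))*(-39/2) = (11/2 + 2/((1/(-4))))*(-39/2) = (11/2 + 2/((1*(-¼))))*(-39/2) = (11/2 + 2/(-¼))*(-39/2) = (11/2 + 2*(-4))*(-39/2) = (11/2 - 8)*(-39/2) = -5/2*(-39/2) = 195/4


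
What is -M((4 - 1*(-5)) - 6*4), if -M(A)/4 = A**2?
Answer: 900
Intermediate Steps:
M(A) = -4*A**2
-M((4 - 1*(-5)) - 6*4) = -(-4)*((4 - 1*(-5)) - 6*4)**2 = -(-4)*((4 + 5) - 24)**2 = -(-4)*(9 - 24)**2 = -(-4)*(-15)**2 = -(-4)*225 = -1*(-900) = 900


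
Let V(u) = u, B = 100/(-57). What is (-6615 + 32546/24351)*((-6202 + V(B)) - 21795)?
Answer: 257023278622351/1388007 ≈ 1.8517e+8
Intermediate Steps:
B = -100/57 (B = 100*(-1/57) = -100/57 ≈ -1.7544)
(-6615 + 32546/24351)*((-6202 + V(B)) - 21795) = (-6615 + 32546/24351)*((-6202 - 100/57) - 21795) = (-6615 + 32546*(1/24351))*(-353614/57 - 21795) = (-6615 + 32546/24351)*(-1595929/57) = -161049319/24351*(-1595929/57) = 257023278622351/1388007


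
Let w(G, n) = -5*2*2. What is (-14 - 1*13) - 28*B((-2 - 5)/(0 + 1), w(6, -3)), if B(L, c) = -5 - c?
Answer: -447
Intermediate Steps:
w(G, n) = -20 (w(G, n) = -10*2 = -20)
(-14 - 1*13) - 28*B((-2 - 5)/(0 + 1), w(6, -3)) = (-14 - 1*13) - 28*(-5 - 1*(-20)) = (-14 - 13) - 28*(-5 + 20) = -27 - 28*15 = -27 - 420 = -447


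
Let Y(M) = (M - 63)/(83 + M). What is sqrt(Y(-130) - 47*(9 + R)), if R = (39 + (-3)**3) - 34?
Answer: 7*sqrt(27730)/47 ≈ 24.801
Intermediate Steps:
Y(M) = (-63 + M)/(83 + M)
R = -22 (R = (39 - 27) - 34 = 12 - 34 = -22)
sqrt(Y(-130) - 47*(9 + R)) = sqrt((-63 - 130)/(83 - 130) - 47*(9 - 22)) = sqrt(-193/(-47) - 47*(-13)) = sqrt(-1/47*(-193) + 611) = sqrt(193/47 + 611) = sqrt(28910/47) = 7*sqrt(27730)/47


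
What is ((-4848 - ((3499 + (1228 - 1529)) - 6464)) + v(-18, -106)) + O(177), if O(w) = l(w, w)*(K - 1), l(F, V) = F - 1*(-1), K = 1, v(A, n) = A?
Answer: -1600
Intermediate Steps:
l(F, V) = 1 + F (l(F, V) = F + 1 = 1 + F)
O(w) = 0 (O(w) = (1 + w)*(1 - 1) = (1 + w)*0 = 0)
((-4848 - ((3499 + (1228 - 1529)) - 6464)) + v(-18, -106)) + O(177) = ((-4848 - ((3499 + (1228 - 1529)) - 6464)) - 18) + 0 = ((-4848 - ((3499 - 301) - 6464)) - 18) + 0 = ((-4848 - (3198 - 6464)) - 18) + 0 = ((-4848 - 1*(-3266)) - 18) + 0 = ((-4848 + 3266) - 18) + 0 = (-1582 - 18) + 0 = -1600 + 0 = -1600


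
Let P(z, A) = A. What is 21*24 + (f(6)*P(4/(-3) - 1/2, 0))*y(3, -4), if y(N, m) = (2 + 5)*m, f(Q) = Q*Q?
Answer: 504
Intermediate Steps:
f(Q) = Q²
y(N, m) = 7*m
21*24 + (f(6)*P(4/(-3) - 1/2, 0))*y(3, -4) = 21*24 + (6²*0)*(7*(-4)) = 504 + (36*0)*(-28) = 504 + 0*(-28) = 504 + 0 = 504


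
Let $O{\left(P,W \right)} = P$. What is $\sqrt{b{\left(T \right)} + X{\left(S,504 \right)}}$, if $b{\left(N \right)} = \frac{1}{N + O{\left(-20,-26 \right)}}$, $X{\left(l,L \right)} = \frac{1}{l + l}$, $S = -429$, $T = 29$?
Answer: $\frac{\sqrt{80938}}{858} \approx 0.33158$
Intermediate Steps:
$X{\left(l,L \right)} = \frac{1}{2 l}$
$b{\left(N \right)} = \frac{1}{-20 + N}$ ($b{\left(N \right)} = \frac{1}{N - 20} = \frac{1}{-20 + N}$)
$\sqrt{b{\left(T \right)} + X{\left(S,504 \right)}} = \sqrt{\frac{1}{-20 + 29} + \frac{1}{2 \left(-429\right)}} = \sqrt{\frac{1}{9} + \frac{1}{2} \left(- \frac{1}{429}\right)} = \sqrt{\frac{1}{9} - \frac{1}{858}} = \sqrt{\frac{283}{2574}} = \frac{\sqrt{80938}}{858}$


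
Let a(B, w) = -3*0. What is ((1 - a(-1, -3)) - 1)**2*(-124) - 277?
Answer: -277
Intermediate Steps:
a(B, w) = 0
((1 - a(-1, -3)) - 1)**2*(-124) - 277 = ((1 - 1*0) - 1)**2*(-124) - 277 = ((1 + 0) - 1)**2*(-124) - 277 = (1 - 1)**2*(-124) - 277 = 0**2*(-124) - 277 = 0*(-124) - 277 = 0 - 277 = -277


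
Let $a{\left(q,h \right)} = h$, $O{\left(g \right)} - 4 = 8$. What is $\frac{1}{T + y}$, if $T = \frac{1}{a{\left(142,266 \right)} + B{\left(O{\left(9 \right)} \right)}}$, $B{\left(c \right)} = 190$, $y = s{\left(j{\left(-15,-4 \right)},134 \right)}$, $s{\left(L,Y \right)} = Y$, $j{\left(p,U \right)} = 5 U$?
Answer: $\frac{456}{61105} \approx 0.0074626$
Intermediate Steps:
$O{\left(g \right)} = 12$ ($O{\left(g \right)} = 4 + 8 = 12$)
$y = 134$
$T = \frac{1}{456}$ ($T = \frac{1}{266 + 190} = \frac{1}{456} \approx 0.002193$)
$\frac{1}{T + y} = \frac{1}{\frac{1}{456} + 134} = \frac{1}{\frac{61105}{456}} = \frac{456}{61105}$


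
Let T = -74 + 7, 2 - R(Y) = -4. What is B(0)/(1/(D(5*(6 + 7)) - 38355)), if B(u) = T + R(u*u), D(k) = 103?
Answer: 2333372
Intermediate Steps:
R(Y) = 6 (R(Y) = 2 - 1*(-4) = 2 + 4 = 6)
T = -67
B(u) = -61 (B(u) = -67 + 6 = -61)
B(0)/(1/(D(5*(6 + 7)) - 38355)) = -61/(1/(103 - 38355)) = -61/(1/(-38252)) = -61/(-1/38252) = -61*(-38252) = 2333372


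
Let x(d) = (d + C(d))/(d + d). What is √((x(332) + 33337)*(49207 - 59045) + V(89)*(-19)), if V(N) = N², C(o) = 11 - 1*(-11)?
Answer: I*√9041816632238/166 ≈ 18114.0*I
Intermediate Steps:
C(o) = 22 (C(o) = 11 + 11 = 22)
x(d) = (22 + d)/(2*d) (x(d) = (d + 22)/(d + d) = (22 + d)/((2*d)) = (22 + d)*(1/(2*d)) = (22 + d)/(2*d))
√((x(332) + 33337)*(49207 - 59045) + V(89)*(-19)) = √(((½)*(22 + 332)/332 + 33337)*(49207 - 59045) + 89²*(-19)) = √(((½)*(1/332)*354 + 33337)*(-9838) + 7921*(-19)) = √((177/332 + 33337)*(-9838) - 150499) = √((11068061/332)*(-9838) - 150499) = √(-54443792059/166 - 150499) = √(-54468774893/166) = I*√9041816632238/166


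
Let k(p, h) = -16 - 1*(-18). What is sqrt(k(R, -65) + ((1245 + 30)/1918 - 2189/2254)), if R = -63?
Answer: sqrt(823951839)/22057 ≈ 1.3014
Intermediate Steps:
k(p, h) = 2 (k(p, h) = -16 + 18 = 2)
sqrt(k(R, -65) + ((1245 + 30)/1918 - 2189/2254)) = sqrt(2 + ((1245 + 30)/1918 - 2189/2254)) = sqrt(2 + (1275*(1/1918) - 2189*1/2254)) = sqrt(2 + (1275/1918 - 2189/2254)) = sqrt(2 - 47309/154399) = sqrt(261489/154399) = sqrt(823951839)/22057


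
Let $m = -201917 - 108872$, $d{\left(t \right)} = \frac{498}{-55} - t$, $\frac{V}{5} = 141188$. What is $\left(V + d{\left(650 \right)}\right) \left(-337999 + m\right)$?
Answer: $- \frac{25166779772176}{55} \approx -4.5758 \cdot 10^{11}$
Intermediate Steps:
$V = 705940$ ($V = 5 \cdot 141188 = 705940$)
$d{\left(t \right)} = - \frac{498}{55} - t$ ($d{\left(t \right)} = 498 \left(- \frac{1}{55}\right) - t = - \frac{498}{55} - t$)
$m = -310789$
$\left(V + d{\left(650 \right)}\right) \left(-337999 + m\right) = \left(705940 - \frac{36248}{55}\right) \left(-337999 - 310789\right) = \left(705940 - \frac{36248}{55}\right) \left(-648788\right) = \frac{38790452}{55} \left(-648788\right) = - \frac{25166779772176}{55}$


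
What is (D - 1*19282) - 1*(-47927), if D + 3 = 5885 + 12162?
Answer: 46689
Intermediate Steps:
D = 18044 (D = -3 + (5885 + 12162) = -3 + 18047 = 18044)
(D - 1*19282) - 1*(-47927) = (18044 - 1*19282) - 1*(-47927) = (18044 - 19282) + 47927 = -1238 + 47927 = 46689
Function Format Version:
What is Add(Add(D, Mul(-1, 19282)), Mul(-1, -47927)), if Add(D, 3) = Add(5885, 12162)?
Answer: 46689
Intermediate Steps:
D = 18044 (D = Add(-3, Add(5885, 12162)) = Add(-3, 18047) = 18044)
Add(Add(D, Mul(-1, 19282)), Mul(-1, -47927)) = Add(Add(18044, Mul(-1, 19282)), Mul(-1, -47927)) = Add(Add(18044, -19282), 47927) = Add(-1238, 47927) = 46689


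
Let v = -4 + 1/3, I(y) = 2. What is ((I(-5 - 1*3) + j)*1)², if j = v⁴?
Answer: 219128809/6561 ≈ 33399.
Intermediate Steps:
v = -11/3 (v = -4 + ⅓ = -11/3 ≈ -3.6667)
j = 14641/81 (j = (-11/3)⁴ = 14641/81 ≈ 180.75)
((I(-5 - 1*3) + j)*1)² = ((2 + 14641/81)*1)² = ((14803/81)*1)² = (14803/81)² = 219128809/6561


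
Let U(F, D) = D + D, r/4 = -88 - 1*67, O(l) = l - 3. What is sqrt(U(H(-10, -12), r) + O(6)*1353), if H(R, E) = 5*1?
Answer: sqrt(2819) ≈ 53.094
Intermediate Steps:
H(R, E) = 5
O(l) = -3 + l
r = -620 (r = 4*(-88 - 1*67) = 4*(-88 - 67) = 4*(-155) = -620)
U(F, D) = 2*D
sqrt(U(H(-10, -12), r) + O(6)*1353) = sqrt(2*(-620) + (-3 + 6)*1353) = sqrt(-1240 + 3*1353) = sqrt(-1240 + 4059) = sqrt(2819)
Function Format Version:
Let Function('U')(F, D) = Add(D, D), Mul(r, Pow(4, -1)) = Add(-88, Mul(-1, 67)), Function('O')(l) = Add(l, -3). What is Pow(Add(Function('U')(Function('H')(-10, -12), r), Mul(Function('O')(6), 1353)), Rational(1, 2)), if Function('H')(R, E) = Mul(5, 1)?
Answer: Pow(2819, Rational(1, 2)) ≈ 53.094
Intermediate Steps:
Function('H')(R, E) = 5
Function('O')(l) = Add(-3, l)
r = -620 (r = Mul(4, Add(-88, Mul(-1, 67))) = Mul(4, Add(-88, -67)) = Mul(4, -155) = -620)
Function('U')(F, D) = Mul(2, D)
Pow(Add(Function('U')(Function('H')(-10, -12), r), Mul(Function('O')(6), 1353)), Rational(1, 2)) = Pow(Add(Mul(2, -620), Mul(Add(-3, 6), 1353)), Rational(1, 2)) = Pow(Add(-1240, Mul(3, 1353)), Rational(1, 2)) = Pow(Add(-1240, 4059), Rational(1, 2)) = Pow(2819, Rational(1, 2))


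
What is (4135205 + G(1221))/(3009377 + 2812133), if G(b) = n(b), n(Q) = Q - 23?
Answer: 4136403/5821510 ≈ 0.71054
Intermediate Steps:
n(Q) = -23 + Q
G(b) = -23 + b
(4135205 + G(1221))/(3009377 + 2812133) = (4135205 + (-23 + 1221))/(3009377 + 2812133) = (4135205 + 1198)/5821510 = 4136403*(1/5821510) = 4136403/5821510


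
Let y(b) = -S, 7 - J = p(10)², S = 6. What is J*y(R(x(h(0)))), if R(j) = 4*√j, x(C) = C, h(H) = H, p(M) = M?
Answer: 558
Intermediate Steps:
J = -93 (J = 7 - 1*10² = 7 - 1*100 = 7 - 100 = -93)
y(b) = -6 (y(b) = -1*6 = -6)
J*y(R(x(h(0)))) = -93*(-6) = 558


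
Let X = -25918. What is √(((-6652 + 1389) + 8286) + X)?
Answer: I*√22895 ≈ 151.31*I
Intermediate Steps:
√(((-6652 + 1389) + 8286) + X) = √(((-6652 + 1389) + 8286) - 25918) = √((-5263 + 8286) - 25918) = √(3023 - 25918) = √(-22895) = I*√22895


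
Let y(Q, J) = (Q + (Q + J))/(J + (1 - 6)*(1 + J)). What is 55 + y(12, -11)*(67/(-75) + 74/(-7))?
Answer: 80606/1575 ≈ 51.178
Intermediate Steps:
y(Q, J) = (J + 2*Q)/(-5 - 4*J) (y(Q, J) = (Q + (J + Q))/(J - 5*(1 + J)) = (J + 2*Q)/(J + (-5 - 5*J)) = (J + 2*Q)/(-5 - 4*J))
55 + y(12, -11)*(67/(-75) + 74/(-7)) = 55 + ((-1*(-11) - 2*12)/(5 + 4*(-11)))*(67/(-75) + 74/(-7)) = 55 + ((11 - 24)/(5 - 44))*(67*(-1/75) + 74*(-⅐)) = 55 + (-13/(-39))*(-67/75 - 74/7) = 55 - 1/39*(-13)*(-6019/525) = 55 + (⅓)*(-6019/525) = 55 - 6019/1575 = 80606/1575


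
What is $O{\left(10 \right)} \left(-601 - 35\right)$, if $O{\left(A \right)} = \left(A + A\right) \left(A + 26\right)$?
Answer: $-457920$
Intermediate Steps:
$O{\left(A \right)} = 2 A \left(26 + A\right)$
$O{\left(10 \right)} \left(-601 - 35\right) = 2 \cdot 10 \left(26 + 10\right) \left(-601 - 35\right) = 2 \cdot 10 \cdot 36 \left(-636\right) = 720 \left(-636\right) = -457920$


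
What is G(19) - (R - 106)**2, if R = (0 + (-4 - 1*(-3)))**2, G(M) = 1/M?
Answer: -209474/19 ≈ -11025.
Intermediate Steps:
R = 1 (R = (0 + (-4 + 3))**2 = (0 - 1)**2 = (-1)**2 = 1)
G(19) - (R - 106)**2 = 1/19 - (1 - 106)**2 = 1/19 - 1*(-105)**2 = 1/19 - 1*11025 = 1/19 - 11025 = -209474/19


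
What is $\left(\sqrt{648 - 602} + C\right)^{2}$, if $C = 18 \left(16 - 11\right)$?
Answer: $\left(90 + \sqrt{46}\right)^{2} \approx 9366.8$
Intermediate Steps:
$C = 90$ ($C = 18 \cdot 5 = 90$)
$\left(\sqrt{648 - 602} + C\right)^{2} = \left(\sqrt{648 - 602} + 90\right)^{2} = \left(\sqrt{46} + 90\right)^{2} = \left(90 + \sqrt{46}\right)^{2}$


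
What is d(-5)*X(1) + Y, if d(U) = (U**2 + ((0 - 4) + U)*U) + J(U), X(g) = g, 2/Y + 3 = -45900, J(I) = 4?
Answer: 3396820/45903 ≈ 74.000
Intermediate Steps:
Y = -2/45903 (Y = 2/(-3 - 45900) = 2/(-45903) = 2*(-1/45903) = -2/45903 ≈ -4.3570e-5)
d(U) = 4 + U**2 + U*(-4 + U) (d(U) = (U**2 + ((0 - 4) + U)*U) + 4 = (U**2 + (-4 + U)*U) + 4 = (U**2 + U*(-4 + U)) + 4 = 4 + U**2 + U*(-4 + U))
d(-5)*X(1) + Y = (4 - 4*(-5) + 2*(-5)**2)*1 - 2/45903 = (4 + 20 + 2*25)*1 - 2/45903 = (4 + 20 + 50)*1 - 2/45903 = 74*1 - 2/45903 = 74 - 2/45903 = 3396820/45903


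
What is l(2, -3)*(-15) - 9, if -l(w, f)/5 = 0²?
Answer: -9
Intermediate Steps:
l(w, f) = 0 (l(w, f) = -5*0² = -5*0 = 0)
l(2, -3)*(-15) - 9 = 0*(-15) - 9 = 0 - 9 = -9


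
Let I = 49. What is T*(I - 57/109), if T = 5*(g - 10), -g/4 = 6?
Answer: -898280/109 ≈ -8241.1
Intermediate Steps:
g = -24 (g = -4*6 = -24)
T = -170 (T = 5*(-24 - 10) = 5*(-34) = -170)
T*(I - 57/109) = -170*(49 - 57/109) = -170*5284/109 = -898280/109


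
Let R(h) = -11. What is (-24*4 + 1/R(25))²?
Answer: 1117249/121 ≈ 9233.5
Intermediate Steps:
(-24*4 + 1/R(25))² = (-24*4 + 1/(-11))² = (-96 - 1/11)² = (-1057/11)² = 1117249/121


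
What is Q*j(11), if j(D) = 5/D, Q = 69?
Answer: 345/11 ≈ 31.364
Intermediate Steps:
Q*j(11) = 69*(5/11) = 345/11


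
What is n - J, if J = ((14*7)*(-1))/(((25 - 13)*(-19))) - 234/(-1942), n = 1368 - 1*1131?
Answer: 26173561/110694 ≈ 236.45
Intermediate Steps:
n = 237 (n = 1368 - 1131 = 237)
J = 60917/110694 (J = (98*(-1))/((12*(-19))) - 234*(-1/1942) = -98/(-228) + 117/971 = -98*(-1/228) + 117/971 = 49/114 + 117/971 = 60917/110694 ≈ 0.55032)
n - J = 237 - 1*60917/110694 = 237 - 60917/110694 = 26173561/110694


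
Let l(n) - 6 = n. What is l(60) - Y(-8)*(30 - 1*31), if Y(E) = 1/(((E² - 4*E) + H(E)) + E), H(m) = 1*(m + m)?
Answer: 4753/72 ≈ 66.014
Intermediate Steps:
H(m) = 2*m (H(m) = 1*(2*m) = 2*m)
l(n) = 6 + n
Y(E) = 1/(E² - E) (Y(E) = 1/(((E² - 4*E) + 2*E) + E) = 1/((E² - 2*E) + E) = 1/(E² - E))
l(60) - Y(-8)*(30 - 1*31) = (6 + 60) - 1/((-8)*(-1 - 8))*(30 - 1*31) = 66 - (-⅛/(-9))*(30 - 31) = 66 - (-⅛*(-⅑))*(-1) = 66 - (-1)/72 = 66 - 1*(-1/72) = 66 + 1/72 = 4753/72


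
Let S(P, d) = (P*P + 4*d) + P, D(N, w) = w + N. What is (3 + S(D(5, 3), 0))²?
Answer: 5625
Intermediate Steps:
D(N, w) = N + w
S(P, d) = P + P² + 4*d (S(P, d) = (P² + 4*d) + P = P + P² + 4*d)
(3 + S(D(5, 3), 0))² = (3 + ((5 + 3) + (5 + 3)² + 4*0))² = (3 + (8 + 8² + 0))² = (3 + (8 + 64 + 0))² = (3 + 72)² = 75² = 5625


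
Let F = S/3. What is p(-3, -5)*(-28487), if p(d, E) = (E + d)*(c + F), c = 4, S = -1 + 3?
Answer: 3190544/3 ≈ 1.0635e+6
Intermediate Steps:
S = 2
F = ⅔ (F = 2/3 = 2*(⅓) = ⅔ ≈ 0.66667)
p(d, E) = 14*E/3 + 14*d/3 (p(d, E) = (E + d)*(4 + ⅔) = (E + d)*(14/3) = 14*E/3 + 14*d/3)
p(-3, -5)*(-28487) = ((14/3)*(-5) + (14/3)*(-3))*(-28487) = (-70/3 - 14)*(-28487) = -112/3*(-28487) = 3190544/3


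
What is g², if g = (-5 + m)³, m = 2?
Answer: 729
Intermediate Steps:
g = -27 (g = (-5 + 2)³ = (-3)³ = -27)
g² = (-27)² = 729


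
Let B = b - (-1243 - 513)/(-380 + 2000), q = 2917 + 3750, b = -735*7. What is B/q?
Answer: -2083286/2700135 ≈ -0.77155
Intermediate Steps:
b = -5145
q = 6667
B = -2083286/405 (B = -5145 - (-1243 - 513)/(-380 + 2000) = -5145 - (-1756)/1620 = -5145 - 1*(-439/405) = -5145 + 439/405 = -2083286/405 ≈ -5143.9)
B/q = -2083286/405/6667 = -2083286/405*1/6667 = -2083286/2700135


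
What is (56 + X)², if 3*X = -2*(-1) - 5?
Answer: 3025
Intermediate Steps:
X = -1 (X = (-2*(-1) - 5)/3 = (2 - 5)/3 = (⅓)*(-3) = -1)
(56 + X)² = (56 - 1)² = 55² = 3025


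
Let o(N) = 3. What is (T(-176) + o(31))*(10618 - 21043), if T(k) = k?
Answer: 1803525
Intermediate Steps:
(T(-176) + o(31))*(10618 - 21043) = (-176 + 3)*(10618 - 21043) = -173*(-10425) = 1803525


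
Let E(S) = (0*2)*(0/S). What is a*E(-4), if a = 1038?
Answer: 0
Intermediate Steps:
E(S) = 0 (E(S) = 0*0 = 0)
a*E(-4) = 1038*0 = 0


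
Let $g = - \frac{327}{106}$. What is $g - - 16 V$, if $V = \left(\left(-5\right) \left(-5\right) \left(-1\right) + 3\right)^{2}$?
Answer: $\frac{820537}{106} \approx 7740.9$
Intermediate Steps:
$g = - \frac{327}{106}$ ($g = \left(-327\right) \frac{1}{106} = - \frac{327}{106} \approx -3.0849$)
$V = 484$ ($V = \left(25 \left(-1\right) + 3\right)^{2} = \left(-25 + 3\right)^{2} = \left(-22\right)^{2} = 484$)
$g - - 16 V = - \frac{327}{106} - \left(-16\right) 484 = - \frac{327}{106} - -7744 = - \frac{327}{106} + 7744 = \frac{820537}{106}$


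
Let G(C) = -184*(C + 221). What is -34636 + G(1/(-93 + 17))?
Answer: -1430654/19 ≈ -75298.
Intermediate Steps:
G(C) = -40664 - 184*C (G(C) = -184*(221 + C) = -40664 - 184*C)
-34636 + G(1/(-93 + 17)) = -34636 + (-40664 - 184/(-93 + 17)) = -34636 + (-40664 - 184/(-76)) = -34636 + (-40664 - 184*(-1/76)) = -34636 + (-40664 + 46/19) = -34636 - 772570/19 = -1430654/19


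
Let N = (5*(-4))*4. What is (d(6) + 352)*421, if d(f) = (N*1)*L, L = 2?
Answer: 80832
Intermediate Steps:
N = -80 (N = -20*4 = -80)
d(f) = -160 (d(f) = -80*1*2 = -80*2 = -160)
(d(6) + 352)*421 = (-160 + 352)*421 = 192*421 = 80832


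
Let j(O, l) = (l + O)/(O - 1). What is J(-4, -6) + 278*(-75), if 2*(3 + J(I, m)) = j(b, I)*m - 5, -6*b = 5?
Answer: -458995/22 ≈ -20863.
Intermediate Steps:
b = -⅚ (b = -⅙*5 = -⅚ ≈ -0.83333)
j(O, l) = (O + l)/(-1 + O)
J(I, m) = -11/2 + m*(5/11 - 6*I/11)/2 (J(I, m) = -3 + (((-⅚ + I)/(-1 - ⅚))*m - 5)/2 = -3 + (((-⅚ + I)/(-11/6))*m - 5)/2 = -3 + ((-6*(-⅚ + I)/11)*m - 5)/2 = -3 + ((5/11 - 6*I/11)*m - 5)/2 = -3 + (m*(5/11 - 6*I/11) - 5)/2 = -3 + (-5 + m*(5/11 - 6*I/11))/2 = -3 + (-5/2 + m*(5/11 - 6*I/11)/2) = -11/2 + m*(5/11 - 6*I/11)/2)
J(-4, -6) + 278*(-75) = (-11/2 - 1/22*(-6)*(-5 + 6*(-4))) + 278*(-75) = (-11/2 - 1/22*(-6)*(-5 - 24)) - 20850 = (-11/2 - 1/22*(-6)*(-29)) - 20850 = (-11/2 - 87/11) - 20850 = -295/22 - 20850 = -458995/22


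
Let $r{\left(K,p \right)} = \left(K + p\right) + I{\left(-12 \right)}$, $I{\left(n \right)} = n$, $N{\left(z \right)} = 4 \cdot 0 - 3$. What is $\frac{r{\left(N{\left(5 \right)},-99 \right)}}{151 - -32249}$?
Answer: $- \frac{19}{5400} \approx -0.0035185$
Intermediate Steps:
$N{\left(z \right)} = -3$ ($N{\left(z \right)} = 0 - 3 = -3$)
$r{\left(K,p \right)} = -12 + K + p$ ($r{\left(K,p \right)} = \left(K + p\right) - 12 = -12 + K + p$)
$\frac{r{\left(N{\left(5 \right)},-99 \right)}}{151 - -32249} = \frac{-12 - 3 - 99}{151 - -32249} = - \frac{114}{151 + 32249} = - \frac{114}{32400} = \left(-114\right) \frac{1}{32400} = - \frac{19}{5400}$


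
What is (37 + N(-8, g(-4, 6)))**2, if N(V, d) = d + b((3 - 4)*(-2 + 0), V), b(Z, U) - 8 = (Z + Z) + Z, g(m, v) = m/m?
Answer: 2704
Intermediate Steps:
g(m, v) = 1
b(Z, U) = 8 + 3*Z (b(Z, U) = 8 + ((Z + Z) + Z) = 8 + (2*Z + Z) = 8 + 3*Z)
N(V, d) = 14 + d (N(V, d) = d + (8 + 3*((3 - 4)*(-2 + 0))) = d + (8 + 3*(-1*(-2))) = d + (8 + 3*2) = d + (8 + 6) = d + 14 = 14 + d)
(37 + N(-8, g(-4, 6)))**2 = (37 + (14 + 1))**2 = (37 + 15)**2 = 52**2 = 2704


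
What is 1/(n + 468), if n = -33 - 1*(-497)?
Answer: 1/932 ≈ 0.0010730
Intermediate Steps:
n = 464 (n = -33 + 497 = 464)
1/(n + 468) = 1/(464 + 468) = 1/932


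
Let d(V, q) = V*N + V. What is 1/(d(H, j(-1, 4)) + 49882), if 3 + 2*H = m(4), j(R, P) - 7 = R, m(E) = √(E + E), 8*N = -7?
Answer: 12769744/636977975873 - 32*√2/636977975873 ≈ 2.0047e-5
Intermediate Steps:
N = -7/8 (N = (⅛)*(-7) = -7/8 ≈ -0.87500)
m(E) = √2*√E (m(E) = √(2*E) = √2*√E)
j(R, P) = 7 + R
H = -3/2 + √2 (H = -3/2 + (√2*√4)/2 = -3/2 + (√2*2)/2 = -3/2 + (2*√2)/2 = -3/2 + √2 ≈ -0.085786)
d(V, q) = V/8 (d(V, q) = V*(-7/8) + V = -7*V/8 + V = V/8)
1/(d(H, j(-1, 4)) + 49882) = 1/((-3/2 + √2)/8 + 49882) = 1/((-3/16 + √2/8) + 49882) = 1/(798109/16 + √2/8)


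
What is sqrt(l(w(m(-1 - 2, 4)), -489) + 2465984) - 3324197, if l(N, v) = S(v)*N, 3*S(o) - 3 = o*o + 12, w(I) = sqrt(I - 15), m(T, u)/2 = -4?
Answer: -3324197 + 4*sqrt(154124 + 4982*I*sqrt(23)) ≈ -3.3226e+6 + 121.36*I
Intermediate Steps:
m(T, u) = -8 (m(T, u) = 2*(-4) = -8)
w(I) = sqrt(-15 + I)
S(o) = 5 + o**2/3 (S(o) = 1 + (o*o + 12)/3 = 1 + (o**2 + 12)/3 = 1 + (12 + o**2)/3 = 1 + (4 + o**2/3) = 5 + o**2/3)
l(N, v) = N*(5 + v**2/3) (l(N, v) = (5 + v**2/3)*N = N*(5 + v**2/3))
sqrt(l(w(m(-1 - 2, 4)), -489) + 2465984) - 3324197 = sqrt(sqrt(-15 - 8)*(15 + (-489)**2)/3 + 2465984) - 3324197 = sqrt(sqrt(-23)*(15 + 239121)/3 + 2465984) - 3324197 = sqrt((1/3)*(I*sqrt(23))*239136 + 2465984) - 3324197 = sqrt(79712*I*sqrt(23) + 2465984) - 3324197 = sqrt(2465984 + 79712*I*sqrt(23)) - 3324197 = -3324197 + sqrt(2465984 + 79712*I*sqrt(23))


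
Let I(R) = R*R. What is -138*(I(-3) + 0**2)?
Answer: -1242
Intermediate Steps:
I(R) = R**2
-138*(I(-3) + 0**2) = -138*((-3)**2 + 0**2) = -138*(9 + 0) = -138*9 = -1242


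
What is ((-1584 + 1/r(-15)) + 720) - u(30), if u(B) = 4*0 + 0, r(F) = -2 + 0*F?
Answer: -1729/2 ≈ -864.50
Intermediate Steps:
r(F) = -2 (r(F) = -2 + 0 = -2)
u(B) = 0 (u(B) = 0 + 0 = 0)
((-1584 + 1/r(-15)) + 720) - u(30) = ((-1584 + 1/(-2)) + 720) - 1*0 = ((-1584 - ½) + 720) + 0 = (-3169/2 + 720) + 0 = -1729/2 + 0 = -1729/2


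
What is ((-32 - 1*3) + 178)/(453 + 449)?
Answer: 13/82 ≈ 0.15854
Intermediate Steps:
((-32 - 1*3) + 178)/(453 + 449) = ((-32 - 3) + 178)/902 = (-35 + 178)/902 = (1/902)*143 = 13/82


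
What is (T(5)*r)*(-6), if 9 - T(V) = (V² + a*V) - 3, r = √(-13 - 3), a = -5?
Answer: -288*I ≈ -288.0*I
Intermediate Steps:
r = 4*I (r = √(-16) = 4*I ≈ 4.0*I)
T(V) = 12 - V² + 5*V (T(V) = 9 - ((V² - 5*V) - 3) = 9 - (-3 + V² - 5*V) = 9 + (3 - V² + 5*V) = 12 - V² + 5*V)
(T(5)*r)*(-6) = ((12 - 1*5² + 5*5)*(4*I))*(-6) = ((12 - 1*25 + 25)*(4*I))*(-6) = ((12 - 25 + 25)*(4*I))*(-6) = (12*(4*I))*(-6) = (48*I)*(-6) = -288*I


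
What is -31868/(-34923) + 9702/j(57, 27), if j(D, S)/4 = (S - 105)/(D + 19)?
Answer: -1072525045/453999 ≈ -2362.4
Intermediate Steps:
j(D, S) = 4*(-105 + S)/(19 + D) (j(D, S) = 4*((S - 105)/(D + 19)) = 4*((-105 + S)/(19 + D)) = 4*(-105 + S)/(19 + D))
-31868/(-34923) + 9702/j(57, 27) = -31868/(-34923) + 9702/((4*(-105 + 27)/(19 + 57))) = -31868*(-1/34923) + 9702/((4*(-78)/76)) = 31868/34923 + 9702/((4*(1/76)*(-78))) = 31868/34923 + 9702/(-78/19) = 31868/34923 + 9702*(-19/78) = 31868/34923 - 30723/13 = -1072525045/453999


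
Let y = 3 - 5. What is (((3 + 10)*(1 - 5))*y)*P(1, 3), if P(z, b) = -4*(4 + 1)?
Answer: -2080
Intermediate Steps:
y = -2
P(z, b) = -20 (P(z, b) = -4*5 = -20)
(((3 + 10)*(1 - 5))*y)*P(1, 3) = (((3 + 10)*(1 - 5))*(-2))*(-20) = ((13*(-4))*(-2))*(-20) = -52*(-2)*(-20) = 104*(-20) = -2080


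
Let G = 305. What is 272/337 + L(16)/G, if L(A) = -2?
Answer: 82286/102785 ≈ 0.80056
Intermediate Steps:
272/337 + L(16)/G = 272/337 - 2/305 = 82286/102785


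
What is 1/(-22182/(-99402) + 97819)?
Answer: 16567/1620571070 ≈ 1.0223e-5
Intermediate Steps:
1/(-22182/(-99402) + 97819) = 1/(-22182*(-1/99402) + 97819) = 1/(3697/16567 + 97819) = 1/(1620571070/16567) = 16567/1620571070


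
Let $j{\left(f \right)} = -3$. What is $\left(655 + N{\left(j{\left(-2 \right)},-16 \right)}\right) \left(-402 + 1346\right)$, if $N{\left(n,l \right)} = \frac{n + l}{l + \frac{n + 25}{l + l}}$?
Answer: $\frac{165378416}{267} \approx 6.194 \cdot 10^{5}$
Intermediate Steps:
$N{\left(n,l \right)} = \frac{l + n}{l + \frac{25 + n}{2 l}}$
$\left(655 + N{\left(j{\left(-2 \right)},-16 \right)}\right) \left(-402 + 1346\right) = \left(655 + 2 \left(-16\right) \frac{1}{25 - 3 + 2 \left(-16\right)^{2}} \left(-16 - 3\right)\right) \left(-402 + 1346\right) = \left(655 + 2 \left(-16\right) \frac{1}{25 - 3 + 2 \cdot 256} \left(-19\right)\right) 944 = \left(655 + 2 \left(-16\right) \frac{1}{25 - 3 + 512} \left(-19\right)\right) 944 = \left(655 + 2 \left(-16\right) \frac{1}{534} \left(-19\right)\right) 944 = \left(655 + \frac{304}{267}\right) 944 = \frac{175189}{267} \cdot 944 = \frac{165378416}{267}$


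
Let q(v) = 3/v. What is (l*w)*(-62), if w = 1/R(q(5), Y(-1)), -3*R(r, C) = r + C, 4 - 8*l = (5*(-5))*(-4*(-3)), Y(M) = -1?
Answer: -17670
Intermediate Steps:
l = 38 (l = ½ - 5*(-5)*(-4*(-3))/8 = ½ - (-25)*12/8 = ½ - ⅛*(-300) = ½ + 75/2 = 38)
R(r, C) = -C/3 - r/3 (R(r, C) = -(r + C)/3 = -(C + r)/3 = -C/3 - r/3)
w = 15/2 (w = 1/(-⅓*(-1) - 1/5) = 1/(⅓ - 1/5) = 1/(⅓ - ⅓*⅗) = 1/(⅓ - ⅕) = 1/(2/15) = 15/2 ≈ 7.5000)
(l*w)*(-62) = (38*(15/2))*(-62) = 285*(-62) = -17670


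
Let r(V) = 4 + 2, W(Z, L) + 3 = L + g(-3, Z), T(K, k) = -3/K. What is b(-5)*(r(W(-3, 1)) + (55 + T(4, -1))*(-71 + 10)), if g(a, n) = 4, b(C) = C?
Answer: 66065/4 ≈ 16516.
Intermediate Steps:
W(Z, L) = 1 + L (W(Z, L) = -3 + (L + 4) = -3 + (4 + L) = 1 + L)
r(V) = 6
b(-5)*(r(W(-3, 1)) + (55 + T(4, -1))*(-71 + 10)) = -5*(6 + (55 - 3/4)*(-71 + 10)) = -5*(6 + (55 - 3*¼)*(-61)) = -5*(6 + (55 - ¾)*(-61)) = -5*(6 + (217/4)*(-61)) = -5*(6 - 13237/4) = -5*(-13213/4) = 66065/4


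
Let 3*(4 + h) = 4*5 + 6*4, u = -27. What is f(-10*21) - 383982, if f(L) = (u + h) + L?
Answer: -1152625/3 ≈ -3.8421e+5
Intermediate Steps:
h = 32/3 (h = -4 + (4*5 + 6*4)/3 = -4 + (20 + 24)/3 = -4 + (1/3)*44 = -4 + 44/3 = 32/3 ≈ 10.667)
f(L) = -49/3 + L (f(L) = (-27 + 32/3) + L = -49/3 + L)
f(-10*21) - 383982 = (-49/3 - 10*21) - 383982 = (-49/3 - 210) - 383982 = -679/3 - 383982 = -1152625/3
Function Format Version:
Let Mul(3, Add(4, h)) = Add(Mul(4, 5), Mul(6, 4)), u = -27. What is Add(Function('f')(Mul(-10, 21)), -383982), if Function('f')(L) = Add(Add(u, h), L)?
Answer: Rational(-1152625, 3) ≈ -3.8421e+5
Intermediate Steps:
h = Rational(32, 3) (h = Add(-4, Mul(Rational(1, 3), Add(Mul(4, 5), Mul(6, 4)))) = Add(-4, Mul(Rational(1, 3), Add(20, 24))) = Add(-4, Mul(Rational(1, 3), 44)) = Add(-4, Rational(44, 3)) = Rational(32, 3) ≈ 10.667)
Function('f')(L) = Add(Rational(-49, 3), L) (Function('f')(L) = Add(Add(-27, Rational(32, 3)), L) = Add(Rational(-49, 3), L))
Add(Function('f')(Mul(-10, 21)), -383982) = Add(Add(Rational(-49, 3), Mul(-10, 21)), -383982) = Add(Add(Rational(-49, 3), -210), -383982) = Add(Rational(-679, 3), -383982) = Rational(-1152625, 3)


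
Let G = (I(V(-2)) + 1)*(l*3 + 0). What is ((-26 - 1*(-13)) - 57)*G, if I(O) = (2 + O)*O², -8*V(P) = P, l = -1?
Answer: 7665/32 ≈ 239.53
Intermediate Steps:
V(P) = -P/8
I(O) = O²*(2 + O)
G = -219/64 (G = ((-⅛*(-2))²*(2 - ⅛*(-2)) + 1)*(-1*3 + 0) = ((¼)²*(2 + ¼) + 1)*(-3 + 0) = ((1/16)*(9/4) + 1)*(-3) = (9/64 + 1)*(-3) = (73/64)*(-3) = -219/64 ≈ -3.4219)
((-26 - 1*(-13)) - 57)*G = ((-26 - 1*(-13)) - 57)*(-219/64) = ((-26 + 13) - 57)*(-219/64) = (-13 - 57)*(-219/64) = -70*(-219/64) = 7665/32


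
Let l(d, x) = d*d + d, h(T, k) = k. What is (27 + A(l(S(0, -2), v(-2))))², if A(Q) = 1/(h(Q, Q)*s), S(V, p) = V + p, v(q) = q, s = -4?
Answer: 46225/64 ≈ 722.27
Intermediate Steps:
l(d, x) = d + d² (l(d, x) = d² + d = d + d²)
A(Q) = -1/(4*Q) (A(Q) = 1/(Q*(-4)) = 1/(-4*Q) = -1/(4*Q))
(27 + A(l(S(0, -2), v(-2))))² = (27 - 1/((0 - 2)*(1 + (0 - 2)))/4)² = (27 - (-1/(2*(1 - 2)))/4)² = (27 - 1/(4*((-2*(-1)))))² = (27 - ¼/2)² = (27 - ¼*½)² = (27 - ⅛)² = (215/8)² = 46225/64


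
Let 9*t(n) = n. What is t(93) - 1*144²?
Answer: -62177/3 ≈ -20726.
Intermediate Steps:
t(n) = n/9
t(93) - 1*144² = (⅑)*93 - 1*144² = 31/3 - 1*20736 = 31/3 - 20736 = -62177/3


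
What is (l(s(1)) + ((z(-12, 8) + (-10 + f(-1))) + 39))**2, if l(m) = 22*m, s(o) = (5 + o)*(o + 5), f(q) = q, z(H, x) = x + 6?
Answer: 695556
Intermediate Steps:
z(H, x) = 6 + x
s(o) = (5 + o)**2 (s(o) = (5 + o)*(5 + o) = (5 + o)**2)
(l(s(1)) + ((z(-12, 8) + (-10 + f(-1))) + 39))**2 = (22*(5 + 1)**2 + (((6 + 8) + (-10 - 1)) + 39))**2 = (22*6**2 + ((14 - 11) + 39))**2 = (22*36 + (3 + 39))**2 = (792 + 42)**2 = 834**2 = 695556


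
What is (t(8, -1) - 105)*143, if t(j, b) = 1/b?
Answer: -15158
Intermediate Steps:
(t(8, -1) - 105)*143 = (1/(-1) - 105)*143 = (-1 - 105)*143 = -106*143 = -15158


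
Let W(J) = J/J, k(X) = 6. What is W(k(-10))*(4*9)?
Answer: 36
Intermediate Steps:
W(J) = 1
W(k(-10))*(4*9) = 1*(4*9) = 1*36 = 36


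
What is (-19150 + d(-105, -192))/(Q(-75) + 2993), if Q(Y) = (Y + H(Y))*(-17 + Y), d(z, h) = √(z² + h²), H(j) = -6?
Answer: -3830/2089 + 3*√5321/10445 ≈ -1.8125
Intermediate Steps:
d(z, h) = √(h² + z²)
Q(Y) = (-17 + Y)*(-6 + Y) (Q(Y) = (Y - 6)*(-17 + Y) = (-6 + Y)*(-17 + Y) = (-17 + Y)*(-6 + Y))
(-19150 + d(-105, -192))/(Q(-75) + 2993) = (-19150 + √((-192)² + (-105)²))/((102 + (-75)² - 23*(-75)) + 2993) = (-19150 + √(36864 + 11025))/((102 + 5625 + 1725) + 2993) = (-19150 + √47889)/(7452 + 2993) = (-19150 + 3*√5321)/10445 = (-19150 + 3*√5321)*(1/10445) = -3830/2089 + 3*√5321/10445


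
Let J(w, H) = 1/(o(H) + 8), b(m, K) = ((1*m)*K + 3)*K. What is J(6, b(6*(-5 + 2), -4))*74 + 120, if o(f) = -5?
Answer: 434/3 ≈ 144.67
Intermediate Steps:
b(m, K) = K*(3 + K*m) (b(m, K) = (m*K + 3)*K = (K*m + 3)*K = (3 + K*m)*K = K*(3 + K*m))
J(w, H) = 1/3 (J(w, H) = 1/(-5 + 8) = 1/3)
J(6, b(6*(-5 + 2), -4))*74 + 120 = (1/3)*74 + 120 = 74/3 + 120 = 434/3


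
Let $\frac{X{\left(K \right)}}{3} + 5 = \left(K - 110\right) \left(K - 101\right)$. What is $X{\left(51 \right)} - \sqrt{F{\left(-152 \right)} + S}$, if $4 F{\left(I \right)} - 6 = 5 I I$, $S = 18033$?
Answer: $8835 - \frac{\sqrt{187658}}{2} \approx 8618.4$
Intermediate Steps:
$F{\left(I \right)} = \frac{3}{2} + \frac{5 I^{2}}{4}$ ($F{\left(I \right)} = \frac{3}{2} + \frac{5 I I}{4} = \frac{3}{2} + \frac{5 I^{2}}{4}$)
$X{\left(K \right)} = -15 + 3 \left(-110 + K\right) \left(-101 + K\right)$ ($X{\left(K \right)} = -15 + 3 \left(K - 110\right) \left(K - 101\right) = -15 + 3 \left(-110 + K\right) \left(-101 + K\right)$)
$X{\left(51 \right)} - \sqrt{F{\left(-152 \right)} + S} = \left(33315 - 32283 + 3 \cdot 51^{2}\right) - \sqrt{\left(\frac{3}{2} + \frac{5 \left(-152\right)^{2}}{4}\right) + 18033} = \left(33315 - 32283 + 3 \cdot 2601\right) - \sqrt{\left(\frac{3}{2} + \frac{5}{4} \cdot 23104\right) + 18033} = \left(33315 - 32283 + 7803\right) - \sqrt{\left(\frac{3}{2} + 28880\right) + 18033} = 8835 - \sqrt{\frac{57763}{2} + 18033} = 8835 - \sqrt{\frac{93829}{2}} = 8835 - \frac{\sqrt{187658}}{2}$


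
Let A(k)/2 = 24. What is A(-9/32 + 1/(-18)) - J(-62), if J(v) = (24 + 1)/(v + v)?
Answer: 5977/124 ≈ 48.202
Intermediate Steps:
A(k) = 48 (A(k) = 2*24 = 48)
J(v) = 25/(2*v) (J(v) = 25/((2*v)) = 25*(1/(2*v)) = 25/(2*v))
A(-9/32 + 1/(-18)) - J(-62) = 48 - 25/(2*(-62)) = 48 - 25*(-1)/(2*62) = 48 - 1*(-25/124) = 48 + 25/124 = 5977/124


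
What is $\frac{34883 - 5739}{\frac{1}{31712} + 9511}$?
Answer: $\frac{924214528}{301612833} \approx 3.0642$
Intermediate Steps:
$\frac{34883 - 5739}{\frac{1}{31712} + 9511} = \frac{29144}{\frac{1}{31712} + 9511} = \frac{29144}{\frac{301612833}{31712}} = 29144 \cdot \frac{31712}{301612833} = \frac{924214528}{301612833}$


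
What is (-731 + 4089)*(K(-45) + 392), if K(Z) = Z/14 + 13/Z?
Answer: 410940287/315 ≈ 1.3046e+6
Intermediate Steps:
K(Z) = 13/Z + Z/14 (K(Z) = Z*(1/14) + 13/Z = Z/14 + 13/Z = 13/Z + Z/14)
(-731 + 4089)*(K(-45) + 392) = (-731 + 4089)*((13/(-45) + (1/14)*(-45)) + 392) = 3358*((13*(-1/45) - 45/14) + 392) = 3358*((-13/45 - 45/14) + 392) = 3358*(-2207/630 + 392) = 3358*(244753/630) = 410940287/315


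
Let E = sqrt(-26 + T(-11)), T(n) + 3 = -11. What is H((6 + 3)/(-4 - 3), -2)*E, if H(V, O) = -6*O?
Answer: 24*I*sqrt(10) ≈ 75.895*I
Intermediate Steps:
T(n) = -14 (T(n) = -3 - 11 = -14)
E = 2*I*sqrt(10) (E = sqrt(-26 - 14) = sqrt(-40) = 2*I*sqrt(10) ≈ 6.3246*I)
H((6 + 3)/(-4 - 3), -2)*E = (-6*(-2))*(2*I*sqrt(10)) = 12*(2*I*sqrt(10)) = 24*I*sqrt(10)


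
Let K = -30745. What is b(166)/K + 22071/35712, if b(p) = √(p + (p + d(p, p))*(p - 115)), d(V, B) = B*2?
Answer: 7357/11904 - 2*√6391/30745 ≈ 0.61283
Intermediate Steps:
d(V, B) = 2*B
b(p) = √(p + 3*p*(-115 + p)) (b(p) = √(p + (p + 2*p)*(p - 115)) = √(p + (3*p)*(-115 + p)) = √(p + 3*p*(-115 + p)))
b(166)/K + 22071/35712 = √(166*(-344 + 3*166))/(-30745) + 22071/35712 = √(166*(-344 + 498))*(-1/30745) + 22071*(1/35712) = √(166*154)*(-1/30745) + 7357/11904 = √25564*(-1/30745) + 7357/11904 = (2*√6391)*(-1/30745) + 7357/11904 = -2*√6391/30745 + 7357/11904 = 7357/11904 - 2*√6391/30745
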